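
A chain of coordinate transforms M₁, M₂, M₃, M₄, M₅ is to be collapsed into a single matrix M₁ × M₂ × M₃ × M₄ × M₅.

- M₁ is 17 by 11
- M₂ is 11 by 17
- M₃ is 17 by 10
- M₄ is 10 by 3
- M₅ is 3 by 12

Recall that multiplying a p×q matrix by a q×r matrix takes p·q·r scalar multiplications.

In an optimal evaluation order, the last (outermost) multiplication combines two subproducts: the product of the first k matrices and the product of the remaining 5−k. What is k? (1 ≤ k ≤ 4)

Adjacent pairs: M₁M₂ = 17·11·17 = 3179; M₂M₃ = 11·17·10 = 1870; M₃M₄ = 17·10·3 = 510; M₄M₅ = 10·3·12 = 360.
Length 3: M₁..M₃: k=1: 0+1870+17·11·10=3740; k=2: 3179+0+17·17·10=6069 → min 3740 | M₂..M₄: k=2: 0+510+11·17·3=1071; k=3: 1870+0+11·10·3=2200 → min 1071 | M₃..M₅: k=3: 0+360+17·10·12=2400; k=4: 510+0+17·3·12=1122 → min 1122.
Length 4: M₁..M₄: k=1: 0+1071+17·11·3=1632; k=2: 3179+510+17·17·3=4556; k=3: 3740+0+17·10·3=4250 → min 1632 | M₂..M₅: k=2: 0+1122+11·17·12=3366; k=3: 1870+360+11·10·12=3550; k=4: 1071+0+11·3·12=1467 → min 1467.
Top-level splits: k=1: (M₁..M₁)·(M₂..M₅) → 0+1467+17·11·12 = 3711; k=2: (M₁..M₂)·(M₃..M₅) → 3179+1122+17·17·12 = 7769; k=3: (M₁..M₃)·(M₄..M₅) → 3740+360+17·10·12 = 6140; k=4: (M₁..M₄)·(M₅..M₅) → 1632+0+17·3·12 = 2244.
Best split is after M₄, i.e. k = 4.

4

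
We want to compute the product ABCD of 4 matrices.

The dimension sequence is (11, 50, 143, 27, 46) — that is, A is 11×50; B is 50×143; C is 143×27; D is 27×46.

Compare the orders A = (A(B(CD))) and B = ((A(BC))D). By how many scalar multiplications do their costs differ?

310244

Order A = (A(B(CD))): (CD): 143×27 by 27×46 → 143×46, cost 143·27·46 = 177606; (B(CD)): 50×143 by 143×46 → 50×46, cost 50·143·46 = 328900; cumulative 506506; (A(B(CD))): 11×50 by 50×46 → 11×46, cost 11·50·46 = 25300; cumulative 531806. Total 531806.
Order B = ((A(BC))D): (BC): 50×143 by 143×27 → 50×27, cost 50·143·27 = 193050; (A(BC)): 11×50 by 50×27 → 11×27, cost 11·50·27 = 14850; cumulative 207900; ((A(BC))D): 11×27 by 27×46 → 11×46, cost 11·27·46 = 13662; cumulative 221562. Total 221562.
Difference: |531806 − 221562| = 310244.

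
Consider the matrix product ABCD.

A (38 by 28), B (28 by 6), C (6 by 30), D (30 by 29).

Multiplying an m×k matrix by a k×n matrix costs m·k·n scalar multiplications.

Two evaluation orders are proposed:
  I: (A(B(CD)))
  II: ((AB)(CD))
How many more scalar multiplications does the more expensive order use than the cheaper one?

22732

Order I = (A(B(CD))): (CD): 6×30 by 30×29 → 6×29, cost 6·30·29 = 5220; (B(CD)): 28×6 by 6×29 → 28×29, cost 28·6·29 = 4872; cumulative 10092; (A(B(CD))): 38×28 by 28×29 → 38×29, cost 38·28·29 = 30856; cumulative 40948. Total 40948.
Order II = ((AB)(CD)): (AB): 38×28 by 28×6 → 38×6, cost 38·28·6 = 6384; (CD): 6×30 by 30×29 → 6×29, cost 6·30·29 = 5220; ((AB)(CD)): 38×6 by 6×29 → 38×29, cost 38·6·29 = 6612; cumulative 18216. Total 18216.
Difference: |40948 − 18216| = 22732.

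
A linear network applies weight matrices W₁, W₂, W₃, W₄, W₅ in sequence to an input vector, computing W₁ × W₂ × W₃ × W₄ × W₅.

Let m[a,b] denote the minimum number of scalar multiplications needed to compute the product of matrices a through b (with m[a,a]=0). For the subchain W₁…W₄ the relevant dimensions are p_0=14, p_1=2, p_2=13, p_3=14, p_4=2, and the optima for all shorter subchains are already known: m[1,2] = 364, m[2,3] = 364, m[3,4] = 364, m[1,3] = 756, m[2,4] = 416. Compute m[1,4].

m[1,4] = min over k∈[1,3] of m[1,k]+m[k+1,4]+p_{0}·p_k·p_{4}.
k=1: 0 + 416 + 14·2·2 = 472; k=2: 364 + 364 + 14·13·2 = 1092; k=3: 756 + 0 + 14·14·2 = 1148.
Minimum: 472 at k=1.

472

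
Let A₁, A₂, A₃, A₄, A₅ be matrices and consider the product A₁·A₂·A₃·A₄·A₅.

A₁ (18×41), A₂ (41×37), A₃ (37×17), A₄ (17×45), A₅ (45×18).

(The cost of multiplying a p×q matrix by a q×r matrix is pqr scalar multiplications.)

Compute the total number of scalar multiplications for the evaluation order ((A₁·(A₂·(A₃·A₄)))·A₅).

(A₃·A₄): 37×17 by 17×45 → 37×45, cost 37·17·45 = 28305
(A₂·(A₃·A₄)): 41×37 by 37×45 → 41×45, cost 41·37·45 = 68265; cumulative 96570
(A₁·(A₂·(A₃·A₄))): 18×41 by 41×45 → 18×45, cost 18·41·45 = 33210; cumulative 129780
((A₁·(A₂·(A₃·A₄)))·A₅): 18×45 by 45×18 → 18×18, cost 18·45·18 = 14580; cumulative 144360
Total: 144360 scalar multiplications.

144360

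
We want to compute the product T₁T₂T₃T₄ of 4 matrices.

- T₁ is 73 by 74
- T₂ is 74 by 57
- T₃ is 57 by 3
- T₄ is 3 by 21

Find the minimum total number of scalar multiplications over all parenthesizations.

33459

Adjacent pairs: T₁T₂ = 73·74·57 = 307914; T₂T₃ = 74·57·3 = 12654; T₃T₄ = 57·3·21 = 3591.
Length 3: T₁..T₃: k=1: 0+12654+73·74·3=28860; k=2: 307914+0+73·57·3=320397 → min 28860 | T₂..T₄: k=2: 0+3591+74·57·21=92169; k=3: 12654+0+74·3·21=17316 → min 17316.
Length 4: T₁..T₄: k=1: 0+17316+73·74·21=130758; k=2: 307914+3591+73·57·21=398886; k=3: 28860+0+73·3·21=33459 → min 33459.
Optimal order: ((T₁(T₂T₃))T₄) with cost 33459.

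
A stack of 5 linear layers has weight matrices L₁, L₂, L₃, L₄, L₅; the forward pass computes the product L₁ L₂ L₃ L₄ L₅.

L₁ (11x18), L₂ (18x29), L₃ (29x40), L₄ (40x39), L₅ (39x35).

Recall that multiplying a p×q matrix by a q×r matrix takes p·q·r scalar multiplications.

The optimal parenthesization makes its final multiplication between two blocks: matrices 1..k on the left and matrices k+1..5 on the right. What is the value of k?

Adjacent pairs: L₁L₂ = 11·18·29 = 5742; L₂L₃ = 18·29·40 = 20880; L₃L₄ = 29·40·39 = 45240; L₄L₅ = 40·39·35 = 54600.
Length 3: L₁..L₃: k=1: 0+20880+11·18·40=28800; k=2: 5742+0+11·29·40=18502 → min 18502 | L₂..L₄: k=2: 0+45240+18·29·39=65598; k=3: 20880+0+18·40·39=48960 → min 48960 | L₃..L₅: k=3: 0+54600+29·40·35=95200; k=4: 45240+0+29·39·35=84825 → min 84825.
Length 4: L₁..L₄: k=1: 0+48960+11·18·39=56682; k=2: 5742+45240+11·29·39=63423; k=3: 18502+0+11·40·39=35662 → min 35662 | L₂..L₅: k=2: 0+84825+18·29·35=103095; k=3: 20880+54600+18·40·35=100680; k=4: 48960+0+18·39·35=73530 → min 73530.
Top-level splits: k=1: (L₁..L₁)·(L₂..L₅) → 0+73530+11·18·35 = 80460; k=2: (L₁..L₂)·(L₃..L₅) → 5742+84825+11·29·35 = 101732; k=3: (L₁..L₃)·(L₄..L₅) → 18502+54600+11·40·35 = 88502; k=4: (L₁..L₄)·(L₅..L₅) → 35662+0+11·39·35 = 50677.
Best split is after L₄, i.e. k = 4.

4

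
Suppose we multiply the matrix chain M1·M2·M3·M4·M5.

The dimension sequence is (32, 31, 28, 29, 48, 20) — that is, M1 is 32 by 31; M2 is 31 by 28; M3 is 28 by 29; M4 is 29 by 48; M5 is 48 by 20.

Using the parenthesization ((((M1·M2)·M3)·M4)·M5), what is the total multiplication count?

(M1·M2): 32×31 by 31×28 → 32×28, cost 32·31·28 = 27776
((M1·M2)·M3): 32×28 by 28×29 → 32×29, cost 32·28·29 = 25984; cumulative 53760
(((M1·M2)·M3)·M4): 32×29 by 29×48 → 32×48, cost 32·29·48 = 44544; cumulative 98304
((((M1·M2)·M3)·M4)·M5): 32×48 by 48×20 → 32×20, cost 32·48·20 = 30720; cumulative 129024
Total: 129024 scalar multiplications.

129024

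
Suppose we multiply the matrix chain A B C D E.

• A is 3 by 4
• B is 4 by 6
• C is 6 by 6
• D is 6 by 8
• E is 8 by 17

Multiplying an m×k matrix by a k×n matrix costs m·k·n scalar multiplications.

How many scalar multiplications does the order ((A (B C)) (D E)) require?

1338

(B C): 4×6 by 6×6 → 4×6, cost 4·6·6 = 144
(A (B C)): 3×4 by 4×6 → 3×6, cost 3·4·6 = 72; cumulative 216
(D E): 6×8 by 8×17 → 6×17, cost 6·8·17 = 816
((A (B C)) (D E)): 3×6 by 6×17 → 3×17, cost 3·6·17 = 306; cumulative 1338
Total: 1338 scalar multiplications.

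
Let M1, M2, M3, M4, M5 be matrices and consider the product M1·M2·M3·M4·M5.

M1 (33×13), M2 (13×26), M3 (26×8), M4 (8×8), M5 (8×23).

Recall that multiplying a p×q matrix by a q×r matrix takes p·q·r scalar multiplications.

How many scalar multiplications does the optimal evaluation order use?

Adjacent pairs: M1M2 = 33·13·26 = 11154; M2M3 = 13·26·8 = 2704; M3M4 = 26·8·8 = 1664; M4M5 = 8·8·23 = 1472.
Length 3: M1..M3: k=1: 0+2704+33·13·8=6136; k=2: 11154+0+33·26·8=18018 → min 6136 | M2..M4: k=2: 0+1664+13·26·8=4368; k=3: 2704+0+13·8·8=3536 → min 3536 | M3..M5: k=3: 0+1472+26·8·23=6256; k=4: 1664+0+26·8·23=6448 → min 6256.
Length 4: M1..M4: k=1: 0+3536+33·13·8=6968; k=2: 11154+1664+33·26·8=19682; k=3: 6136+0+33·8·8=8248 → min 6968 | M2..M5: k=2: 0+6256+13·26·23=14030; k=3: 2704+1472+13·8·23=6568; k=4: 3536+0+13·8·23=5928 → min 5928.
Length 5: M1..M5: k=1: 0+5928+33·13·23=15795; k=2: 11154+6256+33·26·23=37144; k=3: 6136+1472+33·8·23=13680; k=4: 6968+0+33·8·23=13040 → min 13040.
Optimal order: ((M1·((M2·M3)·M4))·M5) with cost 13040.

13040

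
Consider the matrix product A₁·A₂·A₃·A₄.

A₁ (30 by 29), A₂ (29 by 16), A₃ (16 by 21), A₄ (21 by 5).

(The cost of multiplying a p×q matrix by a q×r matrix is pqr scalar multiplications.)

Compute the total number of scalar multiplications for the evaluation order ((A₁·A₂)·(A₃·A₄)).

(A₁·A₂): 30×29 by 29×16 → 30×16, cost 30·29·16 = 13920
(A₃·A₄): 16×21 by 21×5 → 16×5, cost 16·21·5 = 1680
((A₁·A₂)·(A₃·A₄)): 30×16 by 16×5 → 30×5, cost 30·16·5 = 2400; cumulative 18000
Total: 18000 scalar multiplications.

18000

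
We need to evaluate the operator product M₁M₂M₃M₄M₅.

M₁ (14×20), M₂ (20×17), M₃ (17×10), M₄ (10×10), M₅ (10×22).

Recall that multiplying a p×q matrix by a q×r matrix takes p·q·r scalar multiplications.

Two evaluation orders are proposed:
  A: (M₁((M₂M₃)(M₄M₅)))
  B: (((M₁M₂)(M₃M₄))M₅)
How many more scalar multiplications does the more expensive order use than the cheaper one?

4240

Order A = (M₁((M₂M₃)(M₄M₅))): (M₂M₃): 20×17 by 17×10 → 20×10, cost 20·17·10 = 3400; (M₄M₅): 10×10 by 10×22 → 10×22, cost 10·10·22 = 2200; ((M₂M₃)(M₄M₅)): 20×10 by 10×22 → 20×22, cost 20·10·22 = 4400; cumulative 10000; (M₁((M₂M₃)(M₄M₅))): 14×20 by 20×22 → 14×22, cost 14·20·22 = 6160; cumulative 16160. Total 16160.
Order B = (((M₁M₂)(M₃M₄))M₅): (M₁M₂): 14×20 by 20×17 → 14×17, cost 14·20·17 = 4760; (M₃M₄): 17×10 by 10×10 → 17×10, cost 17·10·10 = 1700; ((M₁M₂)(M₃M₄)): 14×17 by 17×10 → 14×10, cost 14·17·10 = 2380; cumulative 8840; (((M₁M₂)(M₃M₄))M₅): 14×10 by 10×22 → 14×22, cost 14·10·22 = 3080; cumulative 11920. Total 11920.
Difference: |16160 − 11920| = 4240.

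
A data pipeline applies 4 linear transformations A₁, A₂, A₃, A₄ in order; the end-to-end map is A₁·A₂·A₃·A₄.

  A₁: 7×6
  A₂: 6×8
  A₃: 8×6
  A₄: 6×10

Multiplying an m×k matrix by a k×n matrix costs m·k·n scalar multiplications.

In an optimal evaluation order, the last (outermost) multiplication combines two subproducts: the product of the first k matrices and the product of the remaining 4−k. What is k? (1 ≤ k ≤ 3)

3

Adjacent pairs: A₁A₂ = 7·6·8 = 336; A₂A₃ = 6·8·6 = 288; A₃A₄ = 8·6·10 = 480.
Length 3: A₁..A₃: k=1: 0+288+7·6·6=540; k=2: 336+0+7·8·6=672 → min 540 | A₂..A₄: k=2: 0+480+6·8·10=960; k=3: 288+0+6·6·10=648 → min 648.
Top-level splits: k=1: (A₁..A₁)·(A₂..A₄) → 0+648+7·6·10 = 1068; k=2: (A₁..A₂)·(A₃..A₄) → 336+480+7·8·10 = 1376; k=3: (A₁..A₃)·(A₄..A₄) → 540+0+7·6·10 = 960.
Best split is after A₃, i.e. k = 3.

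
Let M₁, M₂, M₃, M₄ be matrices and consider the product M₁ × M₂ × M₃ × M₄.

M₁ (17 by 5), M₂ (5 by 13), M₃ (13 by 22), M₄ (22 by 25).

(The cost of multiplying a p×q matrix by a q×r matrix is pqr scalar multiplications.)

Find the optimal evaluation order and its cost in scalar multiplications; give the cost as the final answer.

Adjacent pairs: M₁M₂ = 17·5·13 = 1105; M₂M₃ = 5·13·22 = 1430; M₃M₄ = 13·22·25 = 7150.
Length 3: M₁..M₃: k=1: 0+1430+17·5·22=3300; k=2: 1105+0+17·13·22=5967 → min 3300 | M₂..M₄: k=2: 0+7150+5·13·25=8775; k=3: 1430+0+5·22·25=4180 → min 4180.
Length 4: M₁..M₄: k=1: 0+4180+17·5·25=6305; k=2: 1105+7150+17·13·25=13780; k=3: 3300+0+17·22·25=12650 → min 6305.
Optimal parenthesization: (M₁ × ((M₂ × M₃) × M₄)) with cost 6305.

6305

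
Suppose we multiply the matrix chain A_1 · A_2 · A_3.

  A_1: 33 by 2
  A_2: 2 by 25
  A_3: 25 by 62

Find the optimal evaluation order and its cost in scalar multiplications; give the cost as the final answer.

(A_1 · (A_2 · A_3)): cost 7192.
((A_1 · A_2) · A_3): cost 52800.
Optimal: (A_1 · (A_2 · A_3)) with cost 7192.

7192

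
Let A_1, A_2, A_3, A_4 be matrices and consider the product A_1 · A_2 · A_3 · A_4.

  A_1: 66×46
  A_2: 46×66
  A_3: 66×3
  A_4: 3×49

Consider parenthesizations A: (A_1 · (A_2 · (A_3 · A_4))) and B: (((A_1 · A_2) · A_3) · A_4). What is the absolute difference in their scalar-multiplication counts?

Order A = (A_1 · (A_2 · (A_3 · A_4))): (A_3 · A_4): 66×3 by 3×49 → 66×49, cost 66·3·49 = 9702; (A_2 · (A_3 · A_4)): 46×66 by 66×49 → 46×49, cost 46·66·49 = 148764; cumulative 158466; (A_1 · (A_2 · (A_3 · A_4))): 66×46 by 46×49 → 66×49, cost 66·46·49 = 148764; cumulative 307230. Total 307230.
Order B = (((A_1 · A_2) · A_3) · A_4): (A_1 · A_2): 66×46 by 46×66 → 66×66, cost 66·46·66 = 200376; ((A_1 · A_2) · A_3): 66×66 by 66×3 → 66×3, cost 66·66·3 = 13068; cumulative 213444; (((A_1 · A_2) · A_3) · A_4): 66×3 by 3×49 → 66×49, cost 66·3·49 = 9702; cumulative 223146. Total 223146.
Difference: |307230 − 223146| = 84084.

84084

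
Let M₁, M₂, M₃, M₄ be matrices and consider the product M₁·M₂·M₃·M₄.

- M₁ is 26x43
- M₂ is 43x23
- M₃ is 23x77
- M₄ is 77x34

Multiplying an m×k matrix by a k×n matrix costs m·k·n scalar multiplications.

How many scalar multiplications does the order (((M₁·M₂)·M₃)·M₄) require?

139828

(M₁·M₂): 26×43 by 43×23 → 26×23, cost 26·43·23 = 25714
((M₁·M₂)·M₃): 26×23 by 23×77 → 26×77, cost 26·23·77 = 46046; cumulative 71760
(((M₁·M₂)·M₃)·M₄): 26×77 by 77×34 → 26×34, cost 26·77·34 = 68068; cumulative 139828
Total: 139828 scalar multiplications.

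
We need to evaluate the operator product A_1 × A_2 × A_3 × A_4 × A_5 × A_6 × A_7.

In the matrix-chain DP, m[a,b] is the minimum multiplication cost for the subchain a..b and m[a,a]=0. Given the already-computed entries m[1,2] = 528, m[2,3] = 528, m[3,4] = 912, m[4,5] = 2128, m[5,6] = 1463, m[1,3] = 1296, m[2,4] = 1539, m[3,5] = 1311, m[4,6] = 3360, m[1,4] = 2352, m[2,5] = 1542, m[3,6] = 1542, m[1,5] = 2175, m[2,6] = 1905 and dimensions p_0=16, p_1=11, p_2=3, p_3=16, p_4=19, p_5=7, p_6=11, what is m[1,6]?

m[1,6] = min over k∈[1,5] of m[1,k]+m[k+1,6]+p_{0}·p_k·p_{6}.
k=1: 0 + 1905 + 16·11·11 = 3841; k=2: 528 + 1542 + 16·3·11 = 2598; k=3: 1296 + 3360 + 16·16·11 = 7472; k=4: 2352 + 1463 + 16·19·11 = 7159; k=5: 2175 + 0 + 16·7·11 = 3407.
Minimum: 2598 at k=2.

2598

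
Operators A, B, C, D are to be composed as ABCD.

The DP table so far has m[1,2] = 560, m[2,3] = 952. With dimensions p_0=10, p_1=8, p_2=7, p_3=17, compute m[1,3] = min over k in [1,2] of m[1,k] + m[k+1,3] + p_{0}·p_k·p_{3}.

m[1,3] = min over k∈[1,2] of m[1,k]+m[k+1,3]+p_{0}·p_k·p_{3}.
k=1: 0 + 952 + 10·8·17 = 2312; k=2: 560 + 0 + 10·7·17 = 1750.
Minimum: 1750 at k=2.

1750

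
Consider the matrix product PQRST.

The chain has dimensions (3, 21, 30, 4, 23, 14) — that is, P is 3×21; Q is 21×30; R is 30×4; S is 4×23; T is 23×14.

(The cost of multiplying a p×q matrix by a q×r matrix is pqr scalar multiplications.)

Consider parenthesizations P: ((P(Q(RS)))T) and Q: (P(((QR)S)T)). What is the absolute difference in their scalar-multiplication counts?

Order P = ((P(Q(RS)))T): (RS): 30×4 by 4×23 → 30×23, cost 30·4·23 = 2760; (Q(RS)): 21×30 by 30×23 → 21×23, cost 21·30·23 = 14490; cumulative 17250; (P(Q(RS))): 3×21 by 21×23 → 3×23, cost 3·21·23 = 1449; cumulative 18699; ((P(Q(RS)))T): 3×23 by 23×14 → 3×14, cost 3·23·14 = 966; cumulative 19665. Total 19665.
Order Q = (P(((QR)S)T)): (QR): 21×30 by 30×4 → 21×4, cost 21·30·4 = 2520; ((QR)S): 21×4 by 4×23 → 21×23, cost 21·4·23 = 1932; cumulative 4452; (((QR)S)T): 21×23 by 23×14 → 21×14, cost 21·23·14 = 6762; cumulative 11214; (P(((QR)S)T)): 3×21 by 21×14 → 3×14, cost 3·21·14 = 882; cumulative 12096. Total 12096.
Difference: |19665 − 12096| = 7569.

7569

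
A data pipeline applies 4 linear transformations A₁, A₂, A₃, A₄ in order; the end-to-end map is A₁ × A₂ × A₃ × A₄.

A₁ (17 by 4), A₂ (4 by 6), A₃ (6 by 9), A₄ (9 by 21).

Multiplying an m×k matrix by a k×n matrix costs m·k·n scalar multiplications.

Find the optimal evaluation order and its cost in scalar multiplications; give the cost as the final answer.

2400

Adjacent pairs: A₁A₂ = 17·4·6 = 408; A₂A₃ = 4·6·9 = 216; A₃A₄ = 6·9·21 = 1134.
Length 3: A₁..A₃: k=1: 0+216+17·4·9=828; k=2: 408+0+17·6·9=1326 → min 828 | A₂..A₄: k=2: 0+1134+4·6·21=1638; k=3: 216+0+4·9·21=972 → min 972.
Length 4: A₁..A₄: k=1: 0+972+17·4·21=2400; k=2: 408+1134+17·6·21=3684; k=3: 828+0+17·9·21=4041 → min 2400.
Optimal parenthesization: (A₁ × ((A₂ × A₃) × A₄)) with cost 2400.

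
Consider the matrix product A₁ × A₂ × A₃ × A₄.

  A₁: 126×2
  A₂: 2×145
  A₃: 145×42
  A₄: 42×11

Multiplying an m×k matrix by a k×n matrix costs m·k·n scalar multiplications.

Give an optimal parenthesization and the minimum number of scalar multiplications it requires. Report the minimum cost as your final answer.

15876

Adjacent pairs: A₁A₂ = 126·2·145 = 36540; A₂A₃ = 2·145·42 = 12180; A₃A₄ = 145·42·11 = 66990.
Length 3: A₁..A₃: k=1: 0+12180+126·2·42=22764; k=2: 36540+0+126·145·42=803880 → min 22764 | A₂..A₄: k=2: 0+66990+2·145·11=70180; k=3: 12180+0+2·42·11=13104 → min 13104.
Length 4: A₁..A₄: k=1: 0+13104+126·2·11=15876; k=2: 36540+66990+126·145·11=304500; k=3: 22764+0+126·42·11=80976 → min 15876.
Optimal parenthesization: (A₁ × ((A₂ × A₃) × A₄)) with cost 15876.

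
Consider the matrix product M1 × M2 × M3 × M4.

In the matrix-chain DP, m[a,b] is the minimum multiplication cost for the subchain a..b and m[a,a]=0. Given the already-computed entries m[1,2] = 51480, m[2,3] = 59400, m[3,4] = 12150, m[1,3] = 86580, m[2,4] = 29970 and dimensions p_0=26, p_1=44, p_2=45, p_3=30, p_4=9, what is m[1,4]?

m[1,4] = min over k∈[1,3] of m[1,k]+m[k+1,4]+p_{0}·p_k·p_{4}.
k=1: 0 + 29970 + 26·44·9 = 40266; k=2: 51480 + 12150 + 26·45·9 = 74160; k=3: 86580 + 0 + 26·30·9 = 93600.
Minimum: 40266 at k=1.

40266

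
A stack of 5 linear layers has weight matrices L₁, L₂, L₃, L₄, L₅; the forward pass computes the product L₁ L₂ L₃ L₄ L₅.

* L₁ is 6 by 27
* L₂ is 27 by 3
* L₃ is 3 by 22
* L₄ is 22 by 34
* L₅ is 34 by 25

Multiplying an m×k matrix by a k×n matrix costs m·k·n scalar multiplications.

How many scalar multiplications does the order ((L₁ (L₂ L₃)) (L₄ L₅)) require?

(L₂ L₃): 27×3 by 3×22 → 27×22, cost 27·3·22 = 1782
(L₁ (L₂ L₃)): 6×27 by 27×22 → 6×22, cost 6·27·22 = 3564; cumulative 5346
(L₄ L₅): 22×34 by 34×25 → 22×25, cost 22·34·25 = 18700
((L₁ (L₂ L₃)) (L₄ L₅)): 6×22 by 22×25 → 6×25, cost 6·22·25 = 3300; cumulative 27346
Total: 27346 scalar multiplications.

27346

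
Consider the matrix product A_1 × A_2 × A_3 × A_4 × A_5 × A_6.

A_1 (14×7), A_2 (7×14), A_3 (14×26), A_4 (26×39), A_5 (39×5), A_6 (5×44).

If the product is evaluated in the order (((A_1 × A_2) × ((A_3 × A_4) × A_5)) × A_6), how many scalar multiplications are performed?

(A_1 × A_2): 14×7 by 7×14 → 14×14, cost 14·7·14 = 1372
(A_3 × A_4): 14×26 by 26×39 → 14×39, cost 14·26·39 = 14196
((A_3 × A_4) × A_5): 14×39 by 39×5 → 14×5, cost 14·39·5 = 2730; cumulative 16926
((A_1 × A_2) × ((A_3 × A_4) × A_5)): 14×14 by 14×5 → 14×5, cost 14·14·5 = 980; cumulative 19278
(((A_1 × A_2) × ((A_3 × A_4) × A_5)) × A_6): 14×5 by 5×44 → 14×44, cost 14·5·44 = 3080; cumulative 22358
Total: 22358 scalar multiplications.

22358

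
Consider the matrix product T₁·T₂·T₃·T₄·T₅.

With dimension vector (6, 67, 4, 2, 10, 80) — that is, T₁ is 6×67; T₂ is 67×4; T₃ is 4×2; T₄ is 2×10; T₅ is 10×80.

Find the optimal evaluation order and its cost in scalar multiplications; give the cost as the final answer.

Adjacent pairs: T₁T₂ = 6·67·4 = 1608; T₂T₃ = 67·4·2 = 536; T₃T₄ = 4·2·10 = 80; T₄T₅ = 2·10·80 = 1600.
Length 3: T₁..T₃: k=1: 0+536+6·67·2=1340; k=2: 1608+0+6·4·2=1656 → min 1340 | T₂..T₄: k=2: 0+80+67·4·10=2760; k=3: 536+0+67·2·10=1876 → min 1876 | T₃..T₅: k=3: 0+1600+4·2·80=2240; k=4: 80+0+4·10·80=3280 → min 2240.
Length 4: T₁..T₄: k=1: 0+1876+6·67·10=5896; k=2: 1608+80+6·4·10=1928; k=3: 1340+0+6·2·10=1460 → min 1460 | T₂..T₅: k=2: 0+2240+67·4·80=23680; k=3: 536+1600+67·2·80=12856; k=4: 1876+0+67·10·80=55476 → min 12856.
Length 5: T₁..T₅: k=1: 0+12856+6·67·80=45016; k=2: 1608+2240+6·4·80=5768; k=3: 1340+1600+6·2·80=3900; k=4: 1460+0+6·10·80=6260 → min 3900.
Optimal parenthesization: ((T₁·(T₂·T₃))·(T₄·T₅)) with cost 3900.

3900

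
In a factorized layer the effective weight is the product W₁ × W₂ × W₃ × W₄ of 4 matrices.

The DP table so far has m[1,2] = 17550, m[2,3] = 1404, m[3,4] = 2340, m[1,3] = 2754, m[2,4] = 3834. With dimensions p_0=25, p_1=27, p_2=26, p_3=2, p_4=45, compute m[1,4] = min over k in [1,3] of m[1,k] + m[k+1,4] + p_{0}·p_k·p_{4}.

5004

m[1,4] = min over k∈[1,3] of m[1,k]+m[k+1,4]+p_{0}·p_k·p_{4}.
k=1: 0 + 3834 + 25·27·45 = 34209; k=2: 17550 + 2340 + 25·26·45 = 49140; k=3: 2754 + 0 + 25·2·45 = 5004.
Minimum: 5004 at k=3.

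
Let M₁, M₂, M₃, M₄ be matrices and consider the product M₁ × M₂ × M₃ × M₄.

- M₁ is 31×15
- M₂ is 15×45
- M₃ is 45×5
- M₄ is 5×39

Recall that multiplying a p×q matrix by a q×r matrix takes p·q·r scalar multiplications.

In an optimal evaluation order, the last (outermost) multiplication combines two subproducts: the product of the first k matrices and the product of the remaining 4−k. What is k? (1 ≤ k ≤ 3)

Adjacent pairs: M₁M₂ = 31·15·45 = 20925; M₂M₃ = 15·45·5 = 3375; M₃M₄ = 45·5·39 = 8775.
Length 3: M₁..M₃: k=1: 0+3375+31·15·5=5700; k=2: 20925+0+31·45·5=27900 → min 5700 | M₂..M₄: k=2: 0+8775+15·45·39=35100; k=3: 3375+0+15·5·39=6300 → min 6300.
Top-level splits: k=1: (M₁..M₁)·(M₂..M₄) → 0+6300+31·15·39 = 24435; k=2: (M₁..M₂)·(M₃..M₄) → 20925+8775+31·45·39 = 84105; k=3: (M₁..M₃)·(M₄..M₄) → 5700+0+31·5·39 = 11745.
Best split is after M₃, i.e. k = 3.

3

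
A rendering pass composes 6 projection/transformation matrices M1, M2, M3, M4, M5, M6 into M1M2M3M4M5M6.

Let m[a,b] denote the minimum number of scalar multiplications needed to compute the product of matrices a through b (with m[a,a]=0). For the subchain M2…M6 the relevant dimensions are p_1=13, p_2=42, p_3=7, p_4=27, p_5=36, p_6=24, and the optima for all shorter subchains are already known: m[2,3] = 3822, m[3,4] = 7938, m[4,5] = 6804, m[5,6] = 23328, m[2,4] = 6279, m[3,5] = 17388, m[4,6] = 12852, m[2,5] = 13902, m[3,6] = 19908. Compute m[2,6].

m[2,6] = min over k∈[2,5] of m[2,k]+m[k+1,6]+p_{1}·p_k·p_{6}.
k=2: 0 + 19908 + 13·42·24 = 33012; k=3: 3822 + 12852 + 13·7·24 = 18858; k=4: 6279 + 23328 + 13·27·24 = 38031; k=5: 13902 + 0 + 13·36·24 = 25134.
Minimum: 18858 at k=3.

18858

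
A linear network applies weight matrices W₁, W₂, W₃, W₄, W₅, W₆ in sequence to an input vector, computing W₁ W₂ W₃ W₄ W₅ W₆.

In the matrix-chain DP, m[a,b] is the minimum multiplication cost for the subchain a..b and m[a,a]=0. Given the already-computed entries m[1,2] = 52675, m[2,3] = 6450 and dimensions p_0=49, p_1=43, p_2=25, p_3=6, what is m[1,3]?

19092

m[1,3] = min over k∈[1,2] of m[1,k]+m[k+1,3]+p_{0}·p_k·p_{3}.
k=1: 0 + 6450 + 49·43·6 = 19092; k=2: 52675 + 0 + 49·25·6 = 60025.
Minimum: 19092 at k=1.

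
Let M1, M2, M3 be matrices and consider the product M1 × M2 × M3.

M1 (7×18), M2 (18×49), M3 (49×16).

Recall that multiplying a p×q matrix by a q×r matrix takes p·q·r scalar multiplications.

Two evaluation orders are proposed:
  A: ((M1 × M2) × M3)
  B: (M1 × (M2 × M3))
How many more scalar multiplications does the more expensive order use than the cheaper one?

4466

Order A = ((M1 × M2) × M3): (M1 × M2): 7×18 by 18×49 → 7×49, cost 7·18·49 = 6174; ((M1 × M2) × M3): 7×49 by 49×16 → 7×16, cost 7·49·16 = 5488; cumulative 11662. Total 11662.
Order B = (M1 × (M2 × M3)): (M2 × M3): 18×49 by 49×16 → 18×16, cost 18·49·16 = 14112; (M1 × (M2 × M3)): 7×18 by 18×16 → 7×16, cost 7·18·16 = 2016; cumulative 16128. Total 16128.
Difference: |11662 − 16128| = 4466.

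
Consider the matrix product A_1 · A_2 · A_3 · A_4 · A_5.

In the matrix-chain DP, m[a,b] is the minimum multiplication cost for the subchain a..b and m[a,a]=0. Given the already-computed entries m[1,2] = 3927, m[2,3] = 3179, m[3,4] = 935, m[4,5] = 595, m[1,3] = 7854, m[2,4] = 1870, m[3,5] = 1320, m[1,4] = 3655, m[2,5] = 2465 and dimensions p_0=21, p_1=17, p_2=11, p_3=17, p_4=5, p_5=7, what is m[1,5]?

4390

m[1,5] = min over k∈[1,4] of m[1,k]+m[k+1,5]+p_{0}·p_k·p_{5}.
k=1: 0 + 2465 + 21·17·7 = 4964; k=2: 3927 + 1320 + 21·11·7 = 6864; k=3: 7854 + 595 + 21·17·7 = 10948; k=4: 3655 + 0 + 21·5·7 = 4390.
Minimum: 4390 at k=4.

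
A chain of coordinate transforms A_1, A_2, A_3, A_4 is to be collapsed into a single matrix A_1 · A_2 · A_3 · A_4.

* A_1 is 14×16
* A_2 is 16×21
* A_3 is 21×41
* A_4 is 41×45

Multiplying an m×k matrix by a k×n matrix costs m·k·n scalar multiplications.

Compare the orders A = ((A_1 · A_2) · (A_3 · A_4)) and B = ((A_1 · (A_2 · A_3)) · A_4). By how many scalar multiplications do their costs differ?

7889

Order A = ((A_1 · A_2) · (A_3 · A_4)): (A_1 · A_2): 14×16 by 16×21 → 14×21, cost 14·16·21 = 4704; (A_3 · A_4): 21×41 by 41×45 → 21×45, cost 21·41·45 = 38745; ((A_1 · A_2) · (A_3 · A_4)): 14×21 by 21×45 → 14×45, cost 14·21·45 = 13230; cumulative 56679. Total 56679.
Order B = ((A_1 · (A_2 · A_3)) · A_4): (A_2 · A_3): 16×21 by 21×41 → 16×41, cost 16·21·41 = 13776; (A_1 · (A_2 · A_3)): 14×16 by 16×41 → 14×41, cost 14·16·41 = 9184; cumulative 22960; ((A_1 · (A_2 · A_3)) · A_4): 14×41 by 41×45 → 14×45, cost 14·41·45 = 25830; cumulative 48790. Total 48790.
Difference: |56679 − 48790| = 7889.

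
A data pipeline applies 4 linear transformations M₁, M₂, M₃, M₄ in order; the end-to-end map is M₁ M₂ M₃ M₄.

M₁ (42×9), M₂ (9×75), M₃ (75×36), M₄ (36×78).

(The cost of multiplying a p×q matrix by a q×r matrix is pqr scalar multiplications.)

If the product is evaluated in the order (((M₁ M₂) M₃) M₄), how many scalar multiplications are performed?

(M₁ M₂): 42×9 by 9×75 → 42×75, cost 42·9·75 = 28350
((M₁ M₂) M₃): 42×75 by 75×36 → 42×36, cost 42·75·36 = 113400; cumulative 141750
(((M₁ M₂) M₃) M₄): 42×36 by 36×78 → 42×78, cost 42·36·78 = 117936; cumulative 259686
Total: 259686 scalar multiplications.

259686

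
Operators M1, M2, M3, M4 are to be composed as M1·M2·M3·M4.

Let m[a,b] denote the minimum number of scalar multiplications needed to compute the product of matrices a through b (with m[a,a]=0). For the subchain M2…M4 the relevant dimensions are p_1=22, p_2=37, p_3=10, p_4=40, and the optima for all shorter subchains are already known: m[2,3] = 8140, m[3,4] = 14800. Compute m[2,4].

m[2,4] = min over k∈[2,3] of m[2,k]+m[k+1,4]+p_{1}·p_k·p_{4}.
k=2: 0 + 14800 + 22·37·40 = 47360; k=3: 8140 + 0 + 22·10·40 = 16940.
Minimum: 16940 at k=3.

16940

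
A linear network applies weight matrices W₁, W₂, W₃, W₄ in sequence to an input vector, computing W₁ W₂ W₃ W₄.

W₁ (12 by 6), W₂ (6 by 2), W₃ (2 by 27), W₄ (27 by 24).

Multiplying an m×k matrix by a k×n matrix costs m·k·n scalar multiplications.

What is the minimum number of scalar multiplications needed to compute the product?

2016

Adjacent pairs: W₁W₂ = 12·6·2 = 144; W₂W₃ = 6·2·27 = 324; W₃W₄ = 2·27·24 = 1296.
Length 3: W₁..W₃: k=1: 0+324+12·6·27=2268; k=2: 144+0+12·2·27=792 → min 792 | W₂..W₄: k=2: 0+1296+6·2·24=1584; k=3: 324+0+6·27·24=4212 → min 1584.
Length 4: W₁..W₄: k=1: 0+1584+12·6·24=3312; k=2: 144+1296+12·2·24=2016; k=3: 792+0+12·27·24=8568 → min 2016.
Optimal order: ((W₁ W₂) (W₃ W₄)) with cost 2016.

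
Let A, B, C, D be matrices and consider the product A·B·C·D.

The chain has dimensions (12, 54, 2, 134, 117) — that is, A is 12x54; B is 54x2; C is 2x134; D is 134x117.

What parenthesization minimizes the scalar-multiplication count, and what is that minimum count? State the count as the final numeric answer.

Adjacent pairs: AB = 12·54·2 = 1296; BC = 54·2·134 = 14472; CD = 2·134·117 = 31356.
Length 3: A..C: k=1: 0+14472+12·54·134=101304; k=2: 1296+0+12·2·134=4512 → min 4512 | B..D: k=2: 0+31356+54·2·117=43992; k=3: 14472+0+54·134·117=861084 → min 43992.
Length 4: A..D: k=1: 0+43992+12·54·117=119808; k=2: 1296+31356+12·2·117=35460; k=3: 4512+0+12·134·117=192648 → min 35460.
Optimal parenthesization: ((A·B)·(C·D)) with cost 35460.

35460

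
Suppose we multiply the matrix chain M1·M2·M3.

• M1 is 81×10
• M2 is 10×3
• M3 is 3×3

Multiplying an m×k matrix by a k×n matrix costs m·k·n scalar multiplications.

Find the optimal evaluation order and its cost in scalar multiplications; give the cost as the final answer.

(M1·(M2·M3)): cost 2520.
((M1·M2)·M3): cost 3159.
Optimal: (M1·(M2·M3)) with cost 2520.

2520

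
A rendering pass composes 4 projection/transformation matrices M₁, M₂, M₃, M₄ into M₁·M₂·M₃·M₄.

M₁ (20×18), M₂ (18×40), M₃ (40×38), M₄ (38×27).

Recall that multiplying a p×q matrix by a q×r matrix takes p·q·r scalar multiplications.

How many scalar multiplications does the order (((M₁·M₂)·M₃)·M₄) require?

65320

(M₁·M₂): 20×18 by 18×40 → 20×40, cost 20·18·40 = 14400
((M₁·M₂)·M₃): 20×40 by 40×38 → 20×38, cost 20·40·38 = 30400; cumulative 44800
(((M₁·M₂)·M₃)·M₄): 20×38 by 38×27 → 20×27, cost 20·38·27 = 20520; cumulative 65320
Total: 65320 scalar multiplications.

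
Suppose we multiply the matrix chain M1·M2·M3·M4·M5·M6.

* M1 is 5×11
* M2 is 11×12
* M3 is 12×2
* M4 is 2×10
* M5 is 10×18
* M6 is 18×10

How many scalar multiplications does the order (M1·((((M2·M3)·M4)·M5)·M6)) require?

4994

(M2·M3): 11×12 by 12×2 → 11×2, cost 11·12·2 = 264
((M2·M3)·M4): 11×2 by 2×10 → 11×10, cost 11·2·10 = 220; cumulative 484
(((M2·M3)·M4)·M5): 11×10 by 10×18 → 11×18, cost 11·10·18 = 1980; cumulative 2464
((((M2·M3)·M4)·M5)·M6): 11×18 by 18×10 → 11×10, cost 11·18·10 = 1980; cumulative 4444
(M1·((((M2·M3)·M4)·M5)·M6)): 5×11 by 11×10 → 5×10, cost 5·11·10 = 550; cumulative 4994
Total: 4994 scalar multiplications.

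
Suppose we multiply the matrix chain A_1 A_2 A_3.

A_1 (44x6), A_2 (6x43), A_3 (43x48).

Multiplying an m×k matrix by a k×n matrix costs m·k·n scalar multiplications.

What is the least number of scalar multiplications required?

25056

Order (A_1 (A_2 A_3)): (A_2 A_3): 6×43 by 43×48 → 6×48, cost 6·43·48 = 12384; (A_1 (A_2 A_3)): 44×6 by 6×48 → 44×48, cost 44·6·48 = 12672; cumulative 25056. Total 25056.
Order ((A_1 A_2) A_3): (A_1 A_2): 44×6 by 6×43 → 44×43, cost 44·6·43 = 11352; ((A_1 A_2) A_3): 44×43 by 43×48 → 44×48, cost 44·43·48 = 90816; cumulative 102168. Total 102168.
Minimum: 25056.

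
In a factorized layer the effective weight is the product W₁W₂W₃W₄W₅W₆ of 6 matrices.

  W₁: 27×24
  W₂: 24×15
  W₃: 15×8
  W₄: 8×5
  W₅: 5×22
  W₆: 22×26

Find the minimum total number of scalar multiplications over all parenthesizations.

12010

Adjacent pairs: W₁W₂ = 27·24·15 = 9720; W₂W₃ = 24·15·8 = 2880; W₃W₄ = 15·8·5 = 600; W₄W₅ = 8·5·22 = 880; W₅W₆ = 5·22·26 = 2860.
Length 3: W₁..W₃: k=1: 0+2880+27·24·8=8064; k=2: 9720+0+27·15·8=12960 → min 8064 | W₂..W₄: k=2: 0+600+24·15·5=2400; k=3: 2880+0+24·8·5=3840 → min 2400 | W₃..W₅: k=3: 0+880+15·8·22=3520; k=4: 600+0+15·5·22=2250 → min 2250 | W₄..W₆: k=4: 0+2860+8·5·26=3900; k=5: 880+0+8·22·26=5456 → min 3900.
Length 4: W₁..W₄: k=1: 0+2400+27·24·5=5640; k=2: 9720+600+27·15·5=12345; k=3: 8064+0+27·8·5=9144 → min 5640 | W₂..W₅: k=2: 0+2250+24·15·22=10170; k=3: 2880+880+24·8·22=7984; k=4: 2400+0+24·5·22=5040 → min 5040 | W₃..W₆: k=3: 0+3900+15·8·26=7020; k=4: 600+2860+15·5·26=5410; k=5: 2250+0+15·22·26=10830 → min 5410.
Length 5: W₁..W₅: k=1: 0+5040+27·24·22=19296; k=2: 9720+2250+27·15·22=20880; k=3: 8064+880+27·8·22=13696; k=4: 5640+0+27·5·22=8610 → min 8610 | W₂..W₆: k=2: 0+5410+24·15·26=14770; k=3: 2880+3900+24·8·26=11772; k=4: 2400+2860+24·5·26=8380; k=5: 5040+0+24·22·26=18768 → min 8380.
Length 6: W₁..W₆: k=1: 0+8380+27·24·26=25228; k=2: 9720+5410+27·15·26=25660; k=3: 8064+3900+27·8·26=17580; k=4: 5640+2860+27·5·26=12010; k=5: 8610+0+27·22·26=24054 → min 12010.
Optimal order: ((W₁(W₂(W₃W₄)))(W₅W₆)) with cost 12010.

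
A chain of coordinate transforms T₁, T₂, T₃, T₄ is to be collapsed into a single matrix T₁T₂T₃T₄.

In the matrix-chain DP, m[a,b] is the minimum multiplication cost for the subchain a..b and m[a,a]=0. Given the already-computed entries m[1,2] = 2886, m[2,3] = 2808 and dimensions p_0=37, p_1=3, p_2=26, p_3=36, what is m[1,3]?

m[1,3] = min over k∈[1,2] of m[1,k]+m[k+1,3]+p_{0}·p_k·p_{3}.
k=1: 0 + 2808 + 37·3·36 = 6804; k=2: 2886 + 0 + 37·26·36 = 37518.
Minimum: 6804 at k=1.

6804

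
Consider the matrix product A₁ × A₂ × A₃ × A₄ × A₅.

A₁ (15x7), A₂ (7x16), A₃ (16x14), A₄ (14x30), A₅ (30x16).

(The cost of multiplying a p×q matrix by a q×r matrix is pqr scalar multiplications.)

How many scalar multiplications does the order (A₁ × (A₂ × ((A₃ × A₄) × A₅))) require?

(A₃ × A₄): 16×14 by 14×30 → 16×30, cost 16·14·30 = 6720
((A₃ × A₄) × A₅): 16×30 by 30×16 → 16×16, cost 16·30·16 = 7680; cumulative 14400
(A₂ × ((A₃ × A₄) × A₅)): 7×16 by 16×16 → 7×16, cost 7·16·16 = 1792; cumulative 16192
(A₁ × (A₂ × ((A₃ × A₄) × A₅))): 15×7 by 7×16 → 15×16, cost 15·7·16 = 1680; cumulative 17872
Total: 17872 scalar multiplications.

17872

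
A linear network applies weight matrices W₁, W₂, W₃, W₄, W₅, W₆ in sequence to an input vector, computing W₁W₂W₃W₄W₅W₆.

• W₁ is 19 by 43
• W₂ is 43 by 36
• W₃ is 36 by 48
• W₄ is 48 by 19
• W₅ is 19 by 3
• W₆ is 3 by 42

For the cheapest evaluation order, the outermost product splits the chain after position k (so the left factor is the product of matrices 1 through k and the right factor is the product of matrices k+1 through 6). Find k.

5

Adjacent pairs: W₁W₂ = 19·43·36 = 29412; W₂W₃ = 43·36·48 = 74304; W₃W₄ = 36·48·19 = 32832; W₄W₅ = 48·19·3 = 2736; W₅W₆ = 19·3·42 = 2394.
Length 3: W₁..W₃: k=1: 0+74304+19·43·48=113520; k=2: 29412+0+19·36·48=62244 → min 62244 | W₂..W₄: k=2: 0+32832+43·36·19=62244; k=3: 74304+0+43·48·19=113520 → min 62244 | W₃..W₅: k=3: 0+2736+36·48·3=7920; k=4: 32832+0+36·19·3=34884 → min 7920 | W₄..W₆: k=4: 0+2394+48·19·42=40698; k=5: 2736+0+48·3·42=8784 → min 8784.
Length 4: W₁..W₄: k=1: 0+62244+19·43·19=77767; k=2: 29412+32832+19·36·19=75240; k=3: 62244+0+19·48·19=79572 → min 75240 | W₂..W₅: k=2: 0+7920+43·36·3=12564; k=3: 74304+2736+43·48·3=83232; k=4: 62244+0+43·19·3=64695 → min 12564 | W₃..W₆: k=3: 0+8784+36·48·42=81360; k=4: 32832+2394+36·19·42=63954; k=5: 7920+0+36·3·42=12456 → min 12456.
Length 5: W₁..W₅: k=1: 0+12564+19·43·3=15015; k=2: 29412+7920+19·36·3=39384; k=3: 62244+2736+19·48·3=67716; k=4: 75240+0+19·19·3=76323 → min 15015 | W₂..W₆: k=2: 0+12456+43·36·42=77472; k=3: 74304+8784+43·48·42=169776; k=4: 62244+2394+43·19·42=98952; k=5: 12564+0+43·3·42=17982 → min 17982.
Top-level splits: k=1: (W₁..W₁)·(W₂..W₆) → 0+17982+19·43·42 = 52296; k=2: (W₁..W₂)·(W₃..W₆) → 29412+12456+19·36·42 = 70596; k=3: (W₁..W₃)·(W₄..W₆) → 62244+8784+19·48·42 = 109332; k=4: (W₁..W₄)·(W₅..W₆) → 75240+2394+19·19·42 = 92796; k=5: (W₁..W₅)·(W₆..W₆) → 15015+0+19·3·42 = 17409.
Best split is after W₅, i.e. k = 5.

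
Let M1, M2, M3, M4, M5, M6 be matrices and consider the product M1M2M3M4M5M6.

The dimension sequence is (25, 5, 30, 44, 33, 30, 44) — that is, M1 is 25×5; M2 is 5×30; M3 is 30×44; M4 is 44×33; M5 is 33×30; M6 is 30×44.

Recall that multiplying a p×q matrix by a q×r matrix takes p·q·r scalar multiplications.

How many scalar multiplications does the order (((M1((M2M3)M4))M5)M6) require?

75735

(M2M3): 5×30 by 30×44 → 5×44, cost 5·30·44 = 6600
((M2M3)M4): 5×44 by 44×33 → 5×33, cost 5·44·33 = 7260; cumulative 13860
(M1((M2M3)M4)): 25×5 by 5×33 → 25×33, cost 25·5·33 = 4125; cumulative 17985
((M1((M2M3)M4))M5): 25×33 by 33×30 → 25×30, cost 25·33·30 = 24750; cumulative 42735
(((M1((M2M3)M4))M5)M6): 25×30 by 30×44 → 25×44, cost 25·30·44 = 33000; cumulative 75735
Total: 75735 scalar multiplications.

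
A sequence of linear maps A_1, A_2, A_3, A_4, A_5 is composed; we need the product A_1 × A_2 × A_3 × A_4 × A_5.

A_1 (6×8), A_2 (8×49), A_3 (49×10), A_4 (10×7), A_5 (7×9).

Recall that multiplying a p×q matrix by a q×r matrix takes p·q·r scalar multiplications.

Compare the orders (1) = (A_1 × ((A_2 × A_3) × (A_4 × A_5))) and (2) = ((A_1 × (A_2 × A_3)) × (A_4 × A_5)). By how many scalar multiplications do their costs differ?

Order (1) = (A_1 × ((A_2 × A_3) × (A_4 × A_5))): (A_2 × A_3): 8×49 by 49×10 → 8×10, cost 8·49·10 = 3920; (A_4 × A_5): 10×7 by 7×9 → 10×9, cost 10·7·9 = 630; ((A_2 × A_3) × (A_4 × A_5)): 8×10 by 10×9 → 8×9, cost 8·10·9 = 720; cumulative 5270; (A_1 × ((A_2 × A_3) × (A_4 × A_5))): 6×8 by 8×9 → 6×9, cost 6·8·9 = 432; cumulative 5702. Total 5702.
Order (2) = ((A_1 × (A_2 × A_3)) × (A_4 × A_5)): (A_2 × A_3): 8×49 by 49×10 → 8×10, cost 8·49·10 = 3920; (A_1 × (A_2 × A_3)): 6×8 by 8×10 → 6×10, cost 6·8·10 = 480; cumulative 4400; (A_4 × A_5): 10×7 by 7×9 → 10×9, cost 10·7·9 = 630; ((A_1 × (A_2 × A_3)) × (A_4 × A_5)): 6×10 by 10×9 → 6×9, cost 6·10·9 = 540; cumulative 5570. Total 5570.
Difference: |5702 − 5570| = 132.

132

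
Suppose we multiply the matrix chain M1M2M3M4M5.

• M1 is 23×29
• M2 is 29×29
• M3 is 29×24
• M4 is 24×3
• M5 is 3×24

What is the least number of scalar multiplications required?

Adjacent pairs: M1M2 = 23·29·29 = 19343; M2M3 = 29·29·24 = 20184; M3M4 = 29·24·3 = 2088; M4M5 = 24·3·24 = 1728.
Length 3: M1..M3: k=1: 0+20184+23·29·24=36192; k=2: 19343+0+23·29·24=35351 → min 35351 | M2..M4: k=2: 0+2088+29·29·3=4611; k=3: 20184+0+29·24·3=22272 → min 4611 | M3..M5: k=3: 0+1728+29·24·24=18432; k=4: 2088+0+29·3·24=4176 → min 4176.
Length 4: M1..M4: k=1: 0+4611+23·29·3=6612; k=2: 19343+2088+23·29·3=23432; k=3: 35351+0+23·24·3=37007 → min 6612 | M2..M5: k=2: 0+4176+29·29·24=24360; k=3: 20184+1728+29·24·24=38616; k=4: 4611+0+29·3·24=6699 → min 6699.
Length 5: M1..M5: k=1: 0+6699+23·29·24=22707; k=2: 19343+4176+23·29·24=39527; k=3: 35351+1728+23·24·24=50327; k=4: 6612+0+23·3·24=8268 → min 8268.
Optimal order: ((M1(M2(M3M4)))M5) with cost 8268.

8268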